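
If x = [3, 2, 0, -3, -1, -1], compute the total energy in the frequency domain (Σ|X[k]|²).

Parseval: Σ|x[n]|² = (1/N)Σ|X[k]|², so Σ|X[k]|² = N·Σ|x[n]|² = 6·24.0000

Σ|X[k]|² = N·Σ|x[n]|² = 6·24.0000 = 144.0000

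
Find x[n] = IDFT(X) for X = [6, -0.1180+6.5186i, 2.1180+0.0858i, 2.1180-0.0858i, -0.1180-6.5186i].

x[n] = (1/5) Σ(k=0 to 4) X[k] · e^(2πikn/5)

Computing each x[n]:
x[0] = 2
x[1] = -2
x[2] = 0
x[3] = 3
x[4] = 3

x = [2, -2, 0, 3, 3]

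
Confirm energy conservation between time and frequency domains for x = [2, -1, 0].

Time domain:
Σ|x[n]|² = |2|² + |-1|² + |0|² = 5.0000

Frequency domain:
(1/3)Σ|X[k]|² = (1/3)(|1|² + |2.5000+0.8660i|² + |2.5000-0.8660i|²) = (1/3)·15.0000 = 5.0000

Both sides agree, confirming Parseval's theorem.

Σ|x[n]|² = (1/N)Σ|X[k]|² = 5.0000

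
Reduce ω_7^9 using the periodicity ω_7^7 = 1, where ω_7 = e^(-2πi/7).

Since ω_7^7 = 1, powers reduce modulo 7.
9 mod 7 = 2
So ω_7^9 = ω_7^2 = e^(-2πi·2/7)

ω_7^9 = ω_7^2 = -0.2225-0.9749i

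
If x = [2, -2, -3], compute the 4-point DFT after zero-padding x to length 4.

Original 3-point DFT: [-3, 4.5000-0.8660i, 4.5000+0.8660i]
Zero-padded 4-point DFT provides frequency interpolation.

DFT_4([x, 0, ...]) = [-3, 5+2i, 1, 5-2i]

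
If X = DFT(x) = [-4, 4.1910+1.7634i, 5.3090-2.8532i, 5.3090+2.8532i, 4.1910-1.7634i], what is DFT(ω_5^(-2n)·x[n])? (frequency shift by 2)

Modulation property: DFT(ω_5^(-2n)·x[n]) = X[(k-2) mod 5], so circularly shift X by 2 positions.

X[k-2] = [5.3090+2.8532i, 4.1910-1.7634i, -4, 4.1910+1.7634i, 5.3090-2.8532i]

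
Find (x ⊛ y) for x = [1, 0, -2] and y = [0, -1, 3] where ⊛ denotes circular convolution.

(x ⊛ y)[n] = Σ(m=0 to 2) x[m] · y[(n-m) mod 3]

Computing each output sample:
(x ⊛ y)[0] = 2
(x ⊛ y)[1] = -7
(x ⊛ y)[2] = 3

x ⊛ y = [2, -7, 3]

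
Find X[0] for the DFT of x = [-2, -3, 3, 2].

X[0] = Σ(n=0 to 3) x[n] · ω_4^0 = Σ x[n]
= (-2) + (-3) + (3) + (2)

X[0] = 0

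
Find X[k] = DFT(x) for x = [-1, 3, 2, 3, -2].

X[k] = Σ(n=0 to 4) x[n] · ω_5^(nk)
where ω_5 = e^(-2πi/5)

Computing each X[k]:
X[0] = 5
X[1] = -4.7361-4.1675i
X[2] = -0.2639-3.8900i
X[3] = -0.2639+3.8900i
X[4] = -4.7361+4.1675i

X = [5, -4.7361-4.1675i, -0.2639-3.8900i, -0.2639+3.8900i, -4.7361+4.1675i]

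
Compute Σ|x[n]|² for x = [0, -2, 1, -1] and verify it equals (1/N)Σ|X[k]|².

Time domain:
Σ|x[n]|² = |0|² + |-2|² + |1|² + |-1|² = 6.0000

Frequency domain:
(1/4)Σ|X[k]|² = (1/4)(|-2|² + |-1+1i|² + |4|² + |-1-1i|²) = (1/4)·24.0000 = 6.0000

Both sides agree, confirming Parseval's theorem.

Σ|x[n]|² = (1/N)Σ|X[k]|² = 6.0000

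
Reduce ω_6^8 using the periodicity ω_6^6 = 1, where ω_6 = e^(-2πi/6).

Since ω_6^6 = 1, powers reduce modulo 6.
8 mod 6 = 2
So ω_6^8 = ω_6^2 = e^(-2πi·2/6)

ω_6^8 = ω_6^2 = -0.5000-0.8660i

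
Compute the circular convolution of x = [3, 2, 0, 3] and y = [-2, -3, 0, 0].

(x ⊛ y)[n] = Σ(m=0 to 3) x[m] · y[(n-m) mod 4]

Computing each output sample:
(x ⊛ y)[0] = -15
(x ⊛ y)[1] = -13
(x ⊛ y)[2] = -6
(x ⊛ y)[3] = -6

x ⊛ y = [-15, -13, -6, -6]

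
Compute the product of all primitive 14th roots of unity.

The primitive 14th roots of unity are ω_14^k for k coprime to 14: k ∈ {1, 3, 5, 9, 11, 13}
Their product equals the constant term of the cyclotomic polynomial Φ_14(x) up to sign.
For n ≥ 3, the product of all primitive nth roots of unity is 1. (For n=1 it is 1; for n=2 it is -1.)

1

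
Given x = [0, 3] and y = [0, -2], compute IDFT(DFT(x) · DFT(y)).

(x ⊛ y)[n] = Σ(m=0 to 1) x[m] · y[(n-m) mod 2]

Computing each output sample:
(x ⊛ y)[0] = -6
(x ⊛ y)[1] = 0

x ⊛ y = [-6, 0]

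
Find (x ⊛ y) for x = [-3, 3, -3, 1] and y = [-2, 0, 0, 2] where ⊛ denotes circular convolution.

(x ⊛ y)[n] = Σ(m=0 to 3) x[m] · y[(n-m) mod 4]

Computing each output sample:
(x ⊛ y)[0] = 12
(x ⊛ y)[1] = -12
(x ⊛ y)[2] = 8
(x ⊛ y)[3] = -8

x ⊛ y = [12, -12, 8, -8]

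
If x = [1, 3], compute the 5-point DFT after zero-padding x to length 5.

Original 2-point DFT: [4, -2]
Zero-padded 5-point DFT provides frequency interpolation.

DFT_5([x, 0, ...]) = [4, 1.9271-2.8532i, -1.4271-1.7634i, -1.4271+1.7634i, 1.9271+2.8532i]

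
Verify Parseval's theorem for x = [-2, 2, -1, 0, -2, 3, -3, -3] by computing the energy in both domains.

Time domain:
Σ|x[n]|² = |-2|² + |2|² + |-1|² + |0|² + |-2|² + |3|² + |-3|² + |-3|² = 40.0000

Frequency domain:
(1/8)Σ|X[k]|² = (1/8)(|-6|² + |-2.8284-3.4142i|² + |-8i|² + |2.8284+0.5858i|² + |-10|² + |2.8284-0.5858i|² + |8i|² + |-2.8284+3.4142i|²) = (1/8)·320.0000 = 40.0000

Both sides agree, confirming Parseval's theorem.

Σ|x[n]|² = (1/N)Σ|X[k]|² = 40.0000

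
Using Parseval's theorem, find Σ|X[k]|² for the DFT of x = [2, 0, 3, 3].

Parseval: Σ|x[n]|² = (1/N)Σ|X[k]|², so Σ|X[k]|² = N·Σ|x[n]|² = 4·22.0000

Σ|X[k]|² = N·Σ|x[n]|² = 4·22.0000 = 88.0000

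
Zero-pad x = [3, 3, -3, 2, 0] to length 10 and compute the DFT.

Original 5-point DFT: [5, 4.7361+0.0858i, 0.2639-6.5186i, 0.2639+6.5186i, 4.7361-0.0858i]
Zero-padded 10-point DFT provides frequency interpolation.

DFT_10([x, 0, ...]) = [5, 3.8820-0.8123i, 4.7361+0.0858i, 6.1180-3.4410i, 0.2639-6.5186i, -5, 0.2639+6.5186i, 6.1180+3.4410i, 4.7361-0.0858i, 3.8820+0.8123i]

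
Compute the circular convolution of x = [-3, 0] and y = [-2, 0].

(x ⊛ y)[n] = Σ(m=0 to 1) x[m] · y[(n-m) mod 2]

Computing each output sample:
(x ⊛ y)[0] = 6
(x ⊛ y)[1] = 0

x ⊛ y = [6, 0]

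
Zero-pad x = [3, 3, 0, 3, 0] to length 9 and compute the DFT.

Original 5-point DFT: [9, 1.5000-1.0898i, 1.5000-4.6165i, 1.5000+4.6165i, 1.5000+1.0898i]
Zero-padded 9-point DFT provides frequency interpolation.

DFT_9([x, 0, ...]) = [9, 3.7981-4.5264i, 2.0209-0.3563i, 4.5000-2.5981i, -1.3191-3.6241i, -1.3191+3.6241i, 4.5000+2.5981i, 2.0209+0.3563i, 3.7981+4.5264i]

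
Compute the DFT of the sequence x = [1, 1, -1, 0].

X[k] = Σ(n=0 to 3) x[n] · ω_4^(nk)
where ω_4 = e^(-2πi/4)

Computing each X[k]:
X[0] = 1
X[1] = 2-1i
X[2] = -1
X[3] = 2+1i

X = [1, 2-1i, -1, 2+1i]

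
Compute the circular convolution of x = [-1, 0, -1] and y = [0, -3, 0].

(x ⊛ y)[n] = Σ(m=0 to 2) x[m] · y[(n-m) mod 3]

Computing each output sample:
(x ⊛ y)[0] = 3
(x ⊛ y)[1] = 3
(x ⊛ y)[2] = 0

x ⊛ y = [3, 3, 0]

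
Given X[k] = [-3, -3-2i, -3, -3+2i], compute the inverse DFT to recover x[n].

x[n] = (1/4) Σ(k=0 to 3) X[k] · e^(2πikn/4)

Computing each x[n]:
x[0] = -3
x[1] = 1
x[2] = 0
x[3] = -1

x = [-3, 1, 0, -1]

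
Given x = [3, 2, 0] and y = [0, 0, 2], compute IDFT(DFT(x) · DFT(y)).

(x ⊛ y)[n] = Σ(m=0 to 2) x[m] · y[(n-m) mod 3]

Computing each output sample:
(x ⊛ y)[0] = 4
(x ⊛ y)[1] = 0
(x ⊛ y)[2] = 6

x ⊛ y = [4, 0, 6]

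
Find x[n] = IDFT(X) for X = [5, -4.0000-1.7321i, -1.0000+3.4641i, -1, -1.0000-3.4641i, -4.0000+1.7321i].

x[n] = (1/6) Σ(k=0 to 5) X[k] · e^(2πikn/6)

Computing each x[n]:
x[0] = -1
x[1] = 0
x[2] = 3
x[3] = 2
x[4] = 0
x[5] = 1

x = [-1, 0, 3, 2, 0, 1]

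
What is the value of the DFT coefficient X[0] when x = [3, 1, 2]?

X[0] = Σ(n=0 to 2) x[n] · ω_3^0 = Σ x[n]
= (3) + (1) + (2)

X[0] = 6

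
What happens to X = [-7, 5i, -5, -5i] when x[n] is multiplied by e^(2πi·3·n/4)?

Modulation property: DFT(ω_4^(-3n)·x[n]) = X[(k-3) mod 4], so circularly shift X by 3 positions.

X[k-3] = [5i, -5, -5i, -7]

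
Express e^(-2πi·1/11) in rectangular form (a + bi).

ω_11^1 = e^(-2πi·1/11)
= cos(-2π·1/11) + i·sin(-2π·1/11)
= cos(-2π/11) + i·sin(-2π/11)

ω_11^1 = cos(-2π/11) + i·sin(-2π/11) = 0.8413-0.5406i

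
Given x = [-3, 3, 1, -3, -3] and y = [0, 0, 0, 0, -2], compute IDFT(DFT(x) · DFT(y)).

(x ⊛ y)[n] = Σ(m=0 to 4) x[m] · y[(n-m) mod 5]

Computing each output sample:
(x ⊛ y)[0] = -6
(x ⊛ y)[1] = -2
(x ⊛ y)[2] = 6
(x ⊛ y)[3] = 6
(x ⊛ y)[4] = 6

x ⊛ y = [-6, -2, 6, 6, 6]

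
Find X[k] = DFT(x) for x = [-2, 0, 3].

X[k] = Σ(n=0 to 2) x[n] · ω_3^(nk)
where ω_3 = e^(-2πi/3)

Computing each X[k]:
X[0] = 1
X[1] = -3.5000+2.5981i
X[2] = -3.5000-2.5981i

X = [1, -3.5000+2.5981i, -3.5000-2.5981i]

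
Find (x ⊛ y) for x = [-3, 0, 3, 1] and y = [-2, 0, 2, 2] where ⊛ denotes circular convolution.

(x ⊛ y)[n] = Σ(m=0 to 3) x[m] · y[(n-m) mod 4]

Computing each output sample:
(x ⊛ y)[0] = 12
(x ⊛ y)[1] = 8
(x ⊛ y)[2] = -10
(x ⊛ y)[3] = -8

x ⊛ y = [12, 8, -10, -8]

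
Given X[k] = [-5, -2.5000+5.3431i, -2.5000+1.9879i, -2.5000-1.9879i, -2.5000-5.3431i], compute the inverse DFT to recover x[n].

x[n] = (1/5) Σ(k=0 to 4) X[k] · e^(2πikn/5)

Computing each x[n]:
x[0] = -3
x[1] = -3
x[2] = -1
x[3] = 0
x[4] = 2

x = [-3, -3, -1, 0, 2]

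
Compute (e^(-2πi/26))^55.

Since ω_26^26 = 1, powers reduce modulo 26.
55 mod 26 = 3
So ω_26^55 = ω_26^3 = e^(-2πi·3/26)

ω_26^55 = ω_26^3 = 0.7485-0.6631i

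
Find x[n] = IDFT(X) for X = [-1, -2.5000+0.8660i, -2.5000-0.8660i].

x[n] = (1/3) Σ(k=0 to 2) X[k] · e^(2πikn/3)

Computing each x[n]:
x[0] = -2
x[1] = 0
x[2] = 1

x = [-2, 0, 1]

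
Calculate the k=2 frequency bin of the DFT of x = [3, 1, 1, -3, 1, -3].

X[2] = Σ(n=0 to 5) x[n] · ω_6^(2n) where ω_6 = e^(-2πi/6)
= (3)·ω_6^0 + (1)·ω_6^2 + (1)·ω_6^4 + (-3)·ω_6^6 + (1)·ω_6^8 + (-3)·ω_6^10

X[2] = -3.4641i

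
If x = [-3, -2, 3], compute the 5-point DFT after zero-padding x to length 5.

Original 3-point DFT: [-2, -3.5000+4.3301i, -3.5000-4.3301i]
Zero-padded 5-point DFT provides frequency interpolation.

DFT_5([x, 0, ...]) = [-2, -6.0451+0.1388i, -0.4549+4.0287i, -0.4549-4.0287i, -6.0451-0.1388i]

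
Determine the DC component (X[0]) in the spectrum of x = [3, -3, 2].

X[0] = Σ(n=0 to 2) x[n] · ω_3^0 = Σ x[n]
= (3) + (-3) + (2)

X[0] = 2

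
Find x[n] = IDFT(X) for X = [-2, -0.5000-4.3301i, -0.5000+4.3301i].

x[n] = (1/3) Σ(k=0 to 2) X[k] · e^(2πikn/3)

Computing each x[n]:
x[0] = -1
x[1] = 2
x[2] = -3

x = [-1, 2, -3]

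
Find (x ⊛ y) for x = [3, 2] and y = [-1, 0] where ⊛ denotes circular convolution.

(x ⊛ y)[n] = Σ(m=0 to 1) x[m] · y[(n-m) mod 2]

Computing each output sample:
(x ⊛ y)[0] = -3
(x ⊛ y)[1] = -2

x ⊛ y = [-3, -2]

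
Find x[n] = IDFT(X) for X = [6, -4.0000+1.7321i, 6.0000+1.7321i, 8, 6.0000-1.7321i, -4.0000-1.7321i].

x[n] = (1/6) Σ(k=0 to 5) X[k] · e^(2πikn/6)

Computing each x[n]:
x[0] = 3
x[1] = -3
x[2] = 2
x[3] = 3
x[4] = 2
x[5] = -1

x = [3, -3, 2, 3, 2, -1]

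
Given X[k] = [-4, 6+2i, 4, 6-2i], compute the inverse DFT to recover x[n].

x[n] = (1/4) Σ(k=0 to 3) X[k] · e^(2πikn/4)

Computing each x[n]:
x[0] = 3
x[1] = -3
x[2] = -3
x[3] = -1

x = [3, -3, -3, -1]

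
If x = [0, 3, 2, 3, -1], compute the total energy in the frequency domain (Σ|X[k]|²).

Parseval: Σ|x[n]|² = (1/N)Σ|X[k]|², so Σ|X[k]|² = N·Σ|x[n]|² = 5·23.0000

Σ|X[k]|² = N·Σ|x[n]|² = 5·23.0000 = 115.0000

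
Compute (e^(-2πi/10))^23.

Since ω_10^10 = 1, powers reduce modulo 10.
23 mod 10 = 3
So ω_10^23 = ω_10^3 = e^(-2πi·3/10)

ω_10^23 = ω_10^3 = -0.3090-0.9511i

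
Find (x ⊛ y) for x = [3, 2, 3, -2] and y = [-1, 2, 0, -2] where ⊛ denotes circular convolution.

(x ⊛ y)[n] = Σ(m=0 to 3) x[m] · y[(n-m) mod 4]

Computing each output sample:
(x ⊛ y)[0] = -11
(x ⊛ y)[1] = -2
(x ⊛ y)[2] = 5
(x ⊛ y)[3] = 2

x ⊛ y = [-11, -2, 5, 2]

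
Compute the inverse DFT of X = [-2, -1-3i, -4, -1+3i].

x[n] = (1/4) Σ(k=0 to 3) X[k] · e^(2πikn/4)

Computing each x[n]:
x[0] = -2
x[1] = 2
x[2] = -1
x[3] = -1

x = [-2, 2, -1, -1]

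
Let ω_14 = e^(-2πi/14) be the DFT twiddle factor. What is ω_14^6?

ω_14^6 = e^(-2πi·6/14)
= cos(-2π·6/14) + i·sin(-2π·6/14)
= cos(-12π/14) + i·sin(-12π/14)

ω_14^6 = cos(-12π/14) + i·sin(-12π/14) = -0.9010-0.4339i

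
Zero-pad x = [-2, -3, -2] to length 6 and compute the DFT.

Original 3-point DFT: [-7, 0.5000+0.8660i, 0.5000-0.8660i]
Zero-padded 6-point DFT provides frequency interpolation.

DFT_6([x, 0, ...]) = [-7, -2.5000+4.3301i, 0.5000+0.8660i, -1, 0.5000-0.8660i, -2.5000-4.3301i]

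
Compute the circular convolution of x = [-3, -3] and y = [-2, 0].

(x ⊛ y)[n] = Σ(m=0 to 1) x[m] · y[(n-m) mod 2]

Computing each output sample:
(x ⊛ y)[0] = 6
(x ⊛ y)[1] = 6

x ⊛ y = [6, 6]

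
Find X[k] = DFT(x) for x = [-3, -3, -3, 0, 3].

X[k] = Σ(n=0 to 4) x[n] · ω_5^(nk)
where ω_5 = e^(-2πi/5)

Computing each X[k]:
X[0] = -6
X[1] = -0.5729+7.4697i
X[2] = -3.9271+0.6735i
X[3] = -3.9271-0.6735i
X[4] = -0.5729-7.4697i

X = [-6, -0.5729+7.4697i, -3.9271+0.6735i, -3.9271-0.6735i, -0.5729-7.4697i]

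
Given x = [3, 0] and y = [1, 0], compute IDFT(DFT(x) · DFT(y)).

(x ⊛ y)[n] = Σ(m=0 to 1) x[m] · y[(n-m) mod 2]

Computing each output sample:
(x ⊛ y)[0] = 3
(x ⊛ y)[1] = 0

x ⊛ y = [3, 0]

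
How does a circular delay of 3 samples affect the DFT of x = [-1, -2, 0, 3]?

Time shift by 3: X_shifted[k] = ω_4^(3k) · X[k]
Shifted x = [-2, 0, 3, -1]

DFT(x[n-3]) = [0, -5-1i, 2, -5+1i]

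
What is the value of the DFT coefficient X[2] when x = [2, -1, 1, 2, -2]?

X[2] = Σ(n=0 to 4) x[n] · ω_5^(2n) where ω_5 = e^(-2πi/5)
= (2)·ω_5^0 + (-1)·ω_5^2 + (1)·ω_5^4 + (2)·ω_5^6 + (-2)·ω_5^8

X[2] = 5.3541-1.5388i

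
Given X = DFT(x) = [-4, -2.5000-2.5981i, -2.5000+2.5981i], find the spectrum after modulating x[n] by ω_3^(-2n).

Modulation property: DFT(ω_3^(-2n)·x[n]) = X[(k-2) mod 3], so circularly shift X by 2 positions.

X[k-2] = [-2.5000-2.5981i, -2.5000+2.5981i, -4]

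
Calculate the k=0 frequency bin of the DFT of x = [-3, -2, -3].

X[0] = Σ(n=0 to 2) x[n] · ω_3^0 = Σ x[n]
= (-3) + (-2) + (-3)

X[0] = -8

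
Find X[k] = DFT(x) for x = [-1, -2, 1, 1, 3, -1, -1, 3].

X[k] = Σ(n=0 to 7) x[n] · ω_8^(nk)
where ω_8 = e^(-2πi/8)

Computing each X[k]:
X[0] = 3
X[1] = -3.2929+0.1213i
X[2] = 2+7i
X[3] = -4.7071+4.1213i
X[4] = 1
X[5] = -4.7071-4.1213i
X[6] = 2-7i
X[7] = -3.2929-0.1213i

X = [3, -3.2929+0.1213i, 2+7i, -4.7071+4.1213i, 1, -4.7071-4.1213i, 2-7i, -3.2929-0.1213i]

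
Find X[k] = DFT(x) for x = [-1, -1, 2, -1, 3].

X[k] = Σ(n=0 to 4) x[n] · ω_5^(nk)
where ω_5 = e^(-2πi/5)

Computing each X[k]:
X[0] = 2
X[1] = -1.1910+2.0409i
X[2] = -2.3090+5.2043i
X[3] = -2.3090-5.2043i
X[4] = -1.1910-2.0409i

X = [2, -1.1910+2.0409i, -2.3090+5.2043i, -2.3090-5.2043i, -1.1910-2.0409i]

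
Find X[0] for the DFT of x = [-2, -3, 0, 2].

X[0] = Σ(n=0 to 3) x[n] · ω_4^0 = Σ x[n]
= (-2) + (-3) + (0) + (2)

X[0] = -3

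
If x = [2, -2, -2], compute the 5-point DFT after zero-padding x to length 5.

Original 3-point DFT: [-2, 4, 4]
Zero-padded 5-point DFT provides frequency interpolation.

DFT_5([x, 0, ...]) = [-2, 3.0000+3.0777i, 3.0000-0.7265i, 3.0000+0.7265i, 3.0000-3.0777i]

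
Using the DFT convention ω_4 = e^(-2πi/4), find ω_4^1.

ω_4^1 = e^(-2πi·1/4)
= cos(-2π·1/4) + i·sin(-2π·1/4)
= cos(-2π/4) + i·sin(-2π/4)

ω_4^1 = cos(-2π/4) + i·sin(-2π/4) = -1i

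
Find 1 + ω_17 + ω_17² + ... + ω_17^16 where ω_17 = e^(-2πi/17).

Sum of all nth roots of unity equals 0 for n > 1 (geometric series with r ≠ 1).

0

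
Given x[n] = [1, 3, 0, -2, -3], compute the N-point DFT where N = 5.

X[k] = Σ(n=0 to 4) x[n] · ω_5^(nk)
where ω_5 = e^(-2πi/5)

Computing each X[k]:
X[0] = -1
X[1] = 2.6180-6.8819i
X[2] = 0.3820-1.6246i
X[3] = 0.3820+1.6246i
X[4] = 2.6180+6.8819i

X = [-1, 2.6180-6.8819i, 0.3820-1.6246i, 0.3820+1.6246i, 2.6180+6.8819i]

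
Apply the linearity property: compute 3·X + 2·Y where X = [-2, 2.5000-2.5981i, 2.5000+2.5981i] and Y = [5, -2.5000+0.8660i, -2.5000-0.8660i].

By linearity: DFT(3x + 2y) = 3·DFT(x) + 2·DFT(y)
= 3·[-2, 2.5000-2.5981i, 2.5000+2.5981i] + 2·[5, -2.5000+0.8660i, -2.5000-0.8660i]

Computing element-wise:
Z[0] = 3·(-2) + 2·(5) = 4
Z[1] = 3·(2.5000-2.5981i) + 2·(-2.5000+0.8660i) = 2.5000-6.0623i
Z[2] = 3·(2.5000+2.5981i) + 2·(-2.5000-0.8660i) = 2.5000+6.0623i

DFT(3x + 2y) = 3·X + 2·Y = [4, 2.5000-6.0623i, 2.5000+6.0623i]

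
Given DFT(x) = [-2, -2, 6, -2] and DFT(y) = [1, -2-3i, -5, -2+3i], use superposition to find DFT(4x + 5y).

By linearity: DFT(4x + 5y) = 4·DFT(x) + 5·DFT(y)
= 4·[-2, -2, 6, -2] + 5·[1, -2-3i, -5, -2+3i]

Computing element-wise:
Z[0] = 4·(-2) + 5·(1) = -3
Z[1] = 4·(-2) + 5·(-2-3i) = -18-15i
Z[2] = 4·(6) + 5·(-5) = -1
Z[3] = 4·(-2) + 5·(-2+3i) = -18+15i

DFT(4x + 5y) = 4·X + 5·Y = [-3, -18-15i, -1, -18+15i]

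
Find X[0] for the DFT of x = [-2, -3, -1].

X[0] = Σ(n=0 to 2) x[n] · ω_3^0 = Σ x[n]
= (-2) + (-3) + (-1)

X[0] = -6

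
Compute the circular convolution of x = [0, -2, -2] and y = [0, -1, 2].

(x ⊛ y)[n] = Σ(m=0 to 2) x[m] · y[(n-m) mod 3]

Computing each output sample:
(x ⊛ y)[0] = -2
(x ⊛ y)[1] = -4
(x ⊛ y)[2] = 2

x ⊛ y = [-2, -4, 2]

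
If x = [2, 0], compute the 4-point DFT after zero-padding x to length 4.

Original 2-point DFT: [2, 2]
Zero-padded 4-point DFT provides frequency interpolation.

DFT_4([x, 0, ...]) = [2, 2, 2, 2]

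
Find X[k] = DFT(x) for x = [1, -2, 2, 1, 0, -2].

X[k] = Σ(n=0 to 5) x[n] · ω_6^(nk)
where ω_6 = e^(-2πi/6)

Computing each X[k]:
X[0] = 0
X[1] = -3.0000-1.7321i
X[2] = 3.0000+1.7321i
X[3] = 6
X[4] = 3.0000-1.7321i
X[5] = -3.0000+1.7321i

X = [0, -3.0000-1.7321i, 3.0000+1.7321i, 6, 3.0000-1.7321i, -3.0000+1.7321i]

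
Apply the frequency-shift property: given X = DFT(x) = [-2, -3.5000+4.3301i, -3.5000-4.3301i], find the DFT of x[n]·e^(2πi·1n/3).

Modulation property: DFT(ω_3^(-1n)·x[n]) = X[(k-1) mod 3], so circularly shift X by 1 positions.

X[k-1] = [-3.5000-4.3301i, -2, -3.5000+4.3301i]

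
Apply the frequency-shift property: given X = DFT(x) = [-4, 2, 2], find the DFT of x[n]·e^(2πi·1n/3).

Modulation property: DFT(ω_3^(-1n)·x[n]) = X[(k-1) mod 3], so circularly shift X by 1 positions.

X[k-1] = [2, -4, 2]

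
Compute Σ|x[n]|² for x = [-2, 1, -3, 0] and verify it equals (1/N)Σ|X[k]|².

Time domain:
Σ|x[n]|² = |-2|² + |1|² + |-3|² + |0|² = 14.0000

Frequency domain:
(1/4)Σ|X[k]|² = (1/4)(|-4|² + |1-1i|² + |-6|² + |1+1i|²) = (1/4)·56.0000 = 14.0000

Both sides agree, confirming Parseval's theorem.

Σ|x[n]|² = (1/N)Σ|X[k]|² = 14.0000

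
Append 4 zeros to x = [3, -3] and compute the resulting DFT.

Original 2-point DFT: [0, 6]
Zero-padded 6-point DFT provides frequency interpolation.

DFT_6([x, 0, ...]) = [0, 1.5000+2.5981i, 4.5000+2.5981i, 6, 4.5000-2.5981i, 1.5000-2.5981i]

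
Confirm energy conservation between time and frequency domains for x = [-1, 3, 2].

Time domain:
Σ|x[n]|² = |-1|² + |3|² + |2|² = 14.0000

Frequency domain:
(1/3)Σ|X[k]|² = (1/3)(|4|² + |-3.5000-0.8660i|² + |-3.5000+0.8660i|²) = (1/3)·42.0000 = 14.0000

Both sides agree, confirming Parseval's theorem.

Σ|x[n]|² = (1/N)Σ|X[k]|² = 14.0000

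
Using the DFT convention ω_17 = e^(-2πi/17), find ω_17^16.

ω_17^16 = e^(-2πi·16/17)
= cos(-2π·16/17) + i·sin(-2π·16/17)
= cos(-32π/17) + i·sin(-32π/17)

ω_17^16 = cos(-32π/17) + i·sin(-32π/17) = 0.9325+0.3612i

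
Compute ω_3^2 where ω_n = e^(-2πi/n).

ω_3^2 = e^(-2πi·2/3)
= cos(-2π·2/3) + i·sin(-2π·2/3)
= cos(-4π/3) + i·sin(-4π/3)

ω_3^2 = cos(-4π/3) + i·sin(-4π/3) = -0.5000+0.8660i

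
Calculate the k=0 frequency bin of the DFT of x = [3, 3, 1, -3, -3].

X[0] = Σ(n=0 to 4) x[n] · ω_5^0 = Σ x[n]
= (3) + (3) + (1) + (-3) + (-3)

X[0] = 1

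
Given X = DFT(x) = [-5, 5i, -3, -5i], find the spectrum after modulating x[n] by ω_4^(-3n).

Modulation property: DFT(ω_4^(-3n)·x[n]) = X[(k-3) mod 4], so circularly shift X by 3 positions.

X[k-3] = [5i, -3, -5i, -5]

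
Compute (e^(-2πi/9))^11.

Since ω_9^9 = 1, powers reduce modulo 9.
11 mod 9 = 2
So ω_9^11 = ω_9^2 = e^(-2πi·2/9)

ω_9^11 = ω_9^2 = 0.1736-0.9848i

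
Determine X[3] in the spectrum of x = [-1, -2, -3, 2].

X[3] = Σ(n=0 to 3) x[n] · ω_4^(3n) where ω_4 = e^(-2πi/4)
= (-1)·ω_4^0 + (-2)·ω_4^3 + (-3)·ω_4^6 + (2)·ω_4^9

X[3] = 2-4i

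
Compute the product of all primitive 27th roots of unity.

The primitive 27th roots of unity are ω_27^k for k coprime to 27: k ∈ {1, 2, 4, 5, 7, 8, 10, 11, 13, 14, 16, 17, 19, 20, 22, 23, 25, 26}
Their product equals the constant term of the cyclotomic polynomial Φ_27(x) up to sign.
For n ≥ 3, the product of all primitive nth roots of unity is 1. (For n=1 it is 1; for n=2 it is -1.)

1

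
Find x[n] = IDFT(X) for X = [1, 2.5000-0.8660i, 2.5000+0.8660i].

x[n] = (1/3) Σ(k=0 to 2) X[k] · e^(2πikn/3)

Computing each x[n]:
x[0] = 2
x[1] = 0
x[2] = -1

x = [2, 0, -1]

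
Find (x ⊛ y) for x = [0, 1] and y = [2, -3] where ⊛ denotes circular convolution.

(x ⊛ y)[n] = Σ(m=0 to 1) x[m] · y[(n-m) mod 2]

Computing each output sample:
(x ⊛ y)[0] = -3
(x ⊛ y)[1] = 2

x ⊛ y = [-3, 2]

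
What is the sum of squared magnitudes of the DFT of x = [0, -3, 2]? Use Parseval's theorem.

Parseval: Σ|x[n]|² = (1/N)Σ|X[k]|², so Σ|X[k]|² = N·Σ|x[n]|² = 3·13.0000

Σ|X[k]|² = N·Σ|x[n]|² = 3·13.0000 = 39.0000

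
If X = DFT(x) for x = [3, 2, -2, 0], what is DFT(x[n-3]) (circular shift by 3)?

Time shift by 3: X_shifted[k] = ω_4^(3k) · X[k]
Shifted x = [2, -2, 0, 3]

DFT(x[n-3]) = [3, 2+5i, 1, 2-5i]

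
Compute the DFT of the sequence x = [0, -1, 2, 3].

X[k] = Σ(n=0 to 3) x[n] · ω_4^(nk)
where ω_4 = e^(-2πi/4)

Computing each X[k]:
X[0] = 4
X[1] = -2+4i
X[2] = 0
X[3] = -2-4i

X = [4, -2+4i, 0, -2-4i]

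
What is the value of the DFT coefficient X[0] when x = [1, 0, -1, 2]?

X[0] = Σ(n=0 to 3) x[n] · ω_4^0 = Σ x[n]
= (1) + (0) + (-1) + (2)

X[0] = 2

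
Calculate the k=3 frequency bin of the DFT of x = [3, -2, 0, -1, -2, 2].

X[3] = Σ(n=0 to 5) x[n] · ω_6^(3n) where ω_6 = e^(-2πi/6)
= (3)·ω_6^0 + (-2)·ω_6^3 + (0)·ω_6^6 + (-1)·ω_6^9 + (-2)·ω_6^12 + (2)·ω_6^15

X[3] = 2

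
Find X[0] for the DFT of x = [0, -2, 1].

X[0] = Σ(n=0 to 2) x[n] · ω_3^0 = Σ x[n]
= (0) + (-2) + (1)

X[0] = -1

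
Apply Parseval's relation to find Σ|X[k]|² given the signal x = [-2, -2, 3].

Parseval: Σ|x[n]|² = (1/N)Σ|X[k]|², so Σ|X[k]|² = N·Σ|x[n]|² = 3·17.0000

Σ|X[k]|² = N·Σ|x[n]|² = 3·17.0000 = 51.0000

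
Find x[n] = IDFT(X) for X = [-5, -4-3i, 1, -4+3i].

x[n] = (1/4) Σ(k=0 to 3) X[k] · e^(2πikn/4)

Computing each x[n]:
x[0] = -3
x[1] = 0
x[2] = 1
x[3] = -3

x = [-3, 0, 1, -3]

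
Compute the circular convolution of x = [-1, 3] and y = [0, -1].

(x ⊛ y)[n] = Σ(m=0 to 1) x[m] · y[(n-m) mod 2]

Computing each output sample:
(x ⊛ y)[0] = -3
(x ⊛ y)[1] = 1

x ⊛ y = [-3, 1]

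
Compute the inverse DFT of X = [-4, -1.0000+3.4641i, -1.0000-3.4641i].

x[n] = (1/3) Σ(k=0 to 2) X[k] · e^(2πikn/3)

Computing each x[n]:
x[0] = -2
x[1] = -3
x[2] = 1

x = [-2, -3, 1]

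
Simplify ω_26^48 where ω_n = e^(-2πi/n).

Since ω_26^26 = 1, powers reduce modulo 26.
48 mod 26 = 22
So ω_26^48 = ω_26^22 = e^(-2πi·22/26)

ω_26^48 = ω_26^22 = 0.5681+0.8230i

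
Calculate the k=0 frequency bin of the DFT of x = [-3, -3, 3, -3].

X[0] = Σ(n=0 to 3) x[n] · ω_4^0 = Σ x[n]
= (-3) + (-3) + (3) + (-3)

X[0] = -6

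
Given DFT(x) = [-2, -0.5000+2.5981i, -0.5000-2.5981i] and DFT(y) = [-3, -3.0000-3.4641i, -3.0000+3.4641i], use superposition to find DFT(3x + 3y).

By linearity: DFT(3x + 3y) = 3·DFT(x) + 3·DFT(y)
= 3·[-2, -0.5000+2.5981i, -0.5000-2.5981i] + 3·[-3, -3.0000-3.4641i, -3.0000+3.4641i]

Computing element-wise:
Z[0] = 3·(-2) + 3·(-3) = -15
Z[1] = 3·(-0.5000+2.5981i) + 3·(-3.0000-3.4641i) = -10.5000-2.5980i
Z[2] = 3·(-0.5000-2.5981i) + 3·(-3.0000+3.4641i) = -10.5000+2.5980i

DFT(3x + 3y) = 3·X + 3·Y = [-15, -10.5000-2.5980i, -10.5000+2.5980i]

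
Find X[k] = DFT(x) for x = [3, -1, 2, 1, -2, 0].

X[k] = Σ(n=0 to 5) x[n] · ω_6^(nk)
where ω_6 = e^(-2πi/6)

Computing each X[k]:
X[0] = 3
X[1] = 1.5000-2.5981i
X[2] = 4.5000+4.3301i
X[3] = 3
X[4] = 4.5000-4.3301i
X[5] = 1.5000+2.5981i

X = [3, 1.5000-2.5981i, 4.5000+4.3301i, 3, 4.5000-4.3301i, 1.5000+2.5981i]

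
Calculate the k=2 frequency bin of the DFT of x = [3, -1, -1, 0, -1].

X[2] = Σ(n=0 to 4) x[n] · ω_5^(2n) where ω_5 = e^(-2πi/5)
= (3)·ω_5^0 + (-1)·ω_5^2 + (-1)·ω_5^4 + (0)·ω_5^6 + (-1)·ω_5^8

X[2] = 4.3090-0.9511i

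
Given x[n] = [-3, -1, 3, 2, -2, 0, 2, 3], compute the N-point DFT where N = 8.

X[k] = Σ(n=0 to 7) x[n] · ω_8^(nk)
where ω_8 = e^(-2πi/8)

Computing each X[k]:
X[0] = 4
X[1] = -1.0000+0.4142i
X[2] = -10+6i
X[3] = -1.0000+2.4142i
X[4] = -4
X[5] = -1.0000-2.4142i
X[6] = -10-6i
X[7] = -1.0000-0.4142i

X = [4, -1.0000+0.4142i, -10+6i, -1.0000+2.4142i, -4, -1.0000-2.4142i, -10-6i, -1.0000-0.4142i]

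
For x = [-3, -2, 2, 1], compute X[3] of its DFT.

X[3] = Σ(n=0 to 3) x[n] · ω_4^(3n) where ω_4 = e^(-2πi/4)
= (-3)·ω_4^0 + (-2)·ω_4^3 + (2)·ω_4^6 + (1)·ω_4^9

X[3] = -5-3i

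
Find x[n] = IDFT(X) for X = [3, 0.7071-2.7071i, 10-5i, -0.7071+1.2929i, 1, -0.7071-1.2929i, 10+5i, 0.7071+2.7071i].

x[n] = (1/8) Σ(k=0 to 7) X[k] · e^(2πikn/8)

Computing each x[n]:
x[0] = 3
x[1] = 2
x[2] = -1
x[3] = -1
x[4] = 3
x[5] = 1
x[6] = -3
x[7] = -1

x = [3, 2, -1, -1, 3, 1, -3, -1]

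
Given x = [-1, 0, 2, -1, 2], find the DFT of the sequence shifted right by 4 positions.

Time shift by 4: X_shifted[k] = ω_5^(4k) · X[k]
Shifted x = [0, 2, -1, 2, -1]

DFT(x[n-4]) = [2, -0.5000-1.0898i, -0.5000-4.6165i, -0.5000+4.6165i, -0.5000+1.0898i]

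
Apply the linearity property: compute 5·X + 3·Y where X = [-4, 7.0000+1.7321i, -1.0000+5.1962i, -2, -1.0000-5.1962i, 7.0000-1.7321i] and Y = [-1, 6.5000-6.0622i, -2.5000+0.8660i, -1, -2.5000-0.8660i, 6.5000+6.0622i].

By linearity: DFT(5x + 3y) = 5·DFT(x) + 3·DFT(y)
= 5·[-4, 7.0000+1.7321i, -1.0000+5.1962i, -2, -1.0000-5.1962i, 7.0000-1.7321i] + 3·[-1, 6.5000-6.0622i, -2.5000+0.8660i, -1, -2.5000-0.8660i, 6.5000+6.0622i]

Computing element-wise:
Z[0] = 5·(-4) + 3·(-1) = -23
Z[1] = 5·(7.0000+1.7321i) + 3·(6.5000-6.0622i) = 54.5000-9.5261i
Z[2] = 5·(-1.0000+5.1962i) + 3·(-2.5000+0.8660i) = -12.5000+28.5790i
Z[3] = 5·(-2) + 3·(-1) = -13
Z[4] = 5·(-1.0000-5.1962i) + 3·(-2.5000-0.8660i) = -12.5000-28.5790i
Z[5] = 5·(7.0000-1.7321i) + 3·(6.5000+6.0622i) = 54.5000+9.5261i

DFT(5x + 3y) = 5·X + 3·Y = [-23, 54.5000-9.5261i, -12.5000+28.5790i, -13, -12.5000-28.5790i, 54.5000+9.5261i]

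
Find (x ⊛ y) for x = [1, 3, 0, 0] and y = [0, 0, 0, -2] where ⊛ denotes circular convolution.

(x ⊛ y)[n] = Σ(m=0 to 3) x[m] · y[(n-m) mod 4]

Computing each output sample:
(x ⊛ y)[0] = -6
(x ⊛ y)[1] = 0
(x ⊛ y)[2] = 0
(x ⊛ y)[3] = -2

x ⊛ y = [-6, 0, 0, -2]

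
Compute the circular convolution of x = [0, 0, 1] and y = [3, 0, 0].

(x ⊛ y)[n] = Σ(m=0 to 2) x[m] · y[(n-m) mod 3]

Computing each output sample:
(x ⊛ y)[0] = 0
(x ⊛ y)[1] = 0
(x ⊛ y)[2] = 3

x ⊛ y = [0, 0, 3]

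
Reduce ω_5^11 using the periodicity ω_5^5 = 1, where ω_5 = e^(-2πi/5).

Since ω_5^5 = 1, powers reduce modulo 5.
11 mod 5 = 1
So ω_5^11 = ω_5^1 = e^(-2πi·1/5)

ω_5^11 = ω_5^1 = 0.3090-0.9511i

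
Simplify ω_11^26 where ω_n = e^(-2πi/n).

Since ω_11^11 = 1, powers reduce modulo 11.
26 mod 11 = 4
So ω_11^26 = ω_11^4 = e^(-2πi·4/11)

ω_11^26 = ω_11^4 = -0.6549-0.7557i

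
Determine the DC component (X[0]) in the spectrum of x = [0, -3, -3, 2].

X[0] = Σ(n=0 to 3) x[n] · ω_4^0 = Σ x[n]
= (0) + (-3) + (-3) + (2)

X[0] = -4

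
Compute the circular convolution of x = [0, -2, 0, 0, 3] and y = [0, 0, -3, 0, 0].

(x ⊛ y)[n] = Σ(m=0 to 4) x[m] · y[(n-m) mod 5]

Computing each output sample:
(x ⊛ y)[0] = 0
(x ⊛ y)[1] = -9
(x ⊛ y)[2] = 0
(x ⊛ y)[3] = 6
(x ⊛ y)[4] = 0

x ⊛ y = [0, -9, 0, 6, 0]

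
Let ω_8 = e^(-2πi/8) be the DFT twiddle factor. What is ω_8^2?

ω_8^2 = e^(-2πi·2/8)
= cos(-2π·2/8) + i·sin(-2π·2/8)
= cos(-4π/8) + i·sin(-4π/8)

ω_8^2 = cos(-4π/8) + i·sin(-4π/8) = -1i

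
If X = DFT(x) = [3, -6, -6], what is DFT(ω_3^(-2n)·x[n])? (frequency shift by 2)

Modulation property: DFT(ω_3^(-2n)·x[n]) = X[(k-2) mod 3], so circularly shift X by 2 positions.

X[k-2] = [-6, -6, 3]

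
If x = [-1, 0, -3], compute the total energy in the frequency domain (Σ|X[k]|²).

Parseval: Σ|x[n]|² = (1/N)Σ|X[k]|², so Σ|X[k]|² = N·Σ|x[n]|² = 3·10.0000

Σ|X[k]|² = N·Σ|x[n]|² = 3·10.0000 = 30.0000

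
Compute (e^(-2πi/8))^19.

Since ω_8^8 = 1, powers reduce modulo 8.
19 mod 8 = 3
So ω_8^19 = ω_8^3 = e^(-2πi·3/8)

ω_8^19 = ω_8^3 = -0.7071-0.7071i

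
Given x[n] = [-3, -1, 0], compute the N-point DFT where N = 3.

X[k] = Σ(n=0 to 2) x[n] · ω_3^(nk)
where ω_3 = e^(-2πi/3)

Computing each X[k]:
X[0] = -4
X[1] = -2.5000+0.8660i
X[2] = -2.5000-0.8660i

X = [-4, -2.5000+0.8660i, -2.5000-0.8660i]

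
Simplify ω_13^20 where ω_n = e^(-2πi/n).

Since ω_13^13 = 1, powers reduce modulo 13.
20 mod 13 = 7
So ω_13^20 = ω_13^7 = e^(-2πi·7/13)

ω_13^20 = ω_13^7 = -0.9709+0.2393i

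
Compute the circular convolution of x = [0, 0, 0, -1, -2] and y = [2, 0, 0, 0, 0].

(x ⊛ y)[n] = Σ(m=0 to 4) x[m] · y[(n-m) mod 5]

Computing each output sample:
(x ⊛ y)[0] = 0
(x ⊛ y)[1] = 0
(x ⊛ y)[2] = 0
(x ⊛ y)[3] = -2
(x ⊛ y)[4] = -4

x ⊛ y = [0, 0, 0, -2, -4]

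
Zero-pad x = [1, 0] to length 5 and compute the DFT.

Original 2-point DFT: [1, 1]
Zero-padded 5-point DFT provides frequency interpolation.

DFT_5([x, 0, ...]) = [1, 1, 1, 1, 1]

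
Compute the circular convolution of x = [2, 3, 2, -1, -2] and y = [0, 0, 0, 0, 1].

(x ⊛ y)[n] = Σ(m=0 to 4) x[m] · y[(n-m) mod 5]

Computing each output sample:
(x ⊛ y)[0] = 3
(x ⊛ y)[1] = 2
(x ⊛ y)[2] = -1
(x ⊛ y)[3] = -2
(x ⊛ y)[4] = 2

x ⊛ y = [3, 2, -1, -2, 2]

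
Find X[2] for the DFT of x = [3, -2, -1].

X[2] = Σ(n=0 to 2) x[n] · ω_3^(2n) where ω_3 = e^(-2πi/3)
= (3)·ω_3^0 + (-2)·ω_3^2 + (-1)·ω_3^4

X[2] = 4.5000-0.8660i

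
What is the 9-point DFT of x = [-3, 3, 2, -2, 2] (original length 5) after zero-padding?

Original 5-point DFT: [2, -1.4549-3.3022i, -7.0451+3.2164i, -7.0451-3.2164i, -1.4549+3.3022i]
Zero-padded 9-point DFT provides frequency interpolation.

DFT_9([x, 0, ...]) = [2, -1.2340-2.8500i, -1.8264-4.0849i, -8.5000-2.5981i, -2.9397+3.9612i, -2.9397-3.9612i, -8.5000+2.5981i, -1.8264+4.0849i, -1.2340+2.8500i]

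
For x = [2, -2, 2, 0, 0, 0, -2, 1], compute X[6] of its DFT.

X[6] = Σ(n=0 to 7) x[n] · ω_8^(6n) where ω_8 = e^(-2πi/8)
= (2)·ω_8^0 + (-2)·ω_8^6 + (2)·ω_8^12 + (0)·ω_8^18 + (0)·ω_8^24 + (0)·ω_8^30 + (-2)·ω_8^36 + (1)·ω_8^42

X[6] = 2-3i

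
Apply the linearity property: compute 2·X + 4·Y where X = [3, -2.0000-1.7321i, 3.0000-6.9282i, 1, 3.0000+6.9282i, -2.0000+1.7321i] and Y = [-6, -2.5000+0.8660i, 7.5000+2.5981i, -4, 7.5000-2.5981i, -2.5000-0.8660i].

By linearity: DFT(2x + 4y) = 2·DFT(x) + 4·DFT(y)
= 2·[3, -2.0000-1.7321i, 3.0000-6.9282i, 1, 3.0000+6.9282i, -2.0000+1.7321i] + 4·[-6, -2.5000+0.8660i, 7.5000+2.5981i, -4, 7.5000-2.5981i, -2.5000-0.8660i]

Computing element-wise:
Z[0] = 2·(3) + 4·(-6) = -18
Z[1] = 2·(-2.0000-1.7321i) + 4·(-2.5000+0.8660i) = -14.0000-0.0002i
Z[2] = 2·(3.0000-6.9282i) + 4·(7.5000+2.5981i) = 36.0000-3.4640i
Z[3] = 2·(1) + 4·(-4) = -14
Z[4] = 2·(3.0000+6.9282i) + 4·(7.5000-2.5981i) = 36.0000+3.4640i
Z[5] = 2·(-2.0000+1.7321i) + 4·(-2.5000-0.8660i) = -14.0000+0.0002i

DFT(2x + 4y) = 2·X + 4·Y = [-18, -14.0000-0.0002i, 36.0000-3.4640i, -14, 36.0000+3.4640i, -14.0000+0.0002i]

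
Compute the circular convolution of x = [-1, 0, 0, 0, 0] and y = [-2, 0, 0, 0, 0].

(x ⊛ y)[n] = Σ(m=0 to 4) x[m] · y[(n-m) mod 5]

Computing each output sample:
(x ⊛ y)[0] = 2
(x ⊛ y)[1] = 0
(x ⊛ y)[2] = 0
(x ⊛ y)[3] = 0
(x ⊛ y)[4] = 0

x ⊛ y = [2, 0, 0, 0, 0]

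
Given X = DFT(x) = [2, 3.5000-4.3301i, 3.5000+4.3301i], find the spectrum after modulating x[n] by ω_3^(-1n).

Modulation property: DFT(ω_3^(-1n)·x[n]) = X[(k-1) mod 3], so circularly shift X by 1 positions.

X[k-1] = [3.5000+4.3301i, 2, 3.5000-4.3301i]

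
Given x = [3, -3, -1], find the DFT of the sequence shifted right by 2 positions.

Time shift by 2: X_shifted[k] = ω_3^(2k) · X[k]
Shifted x = [-3, -1, 3]

DFT(x[n-2]) = [-1, -4.0000+3.4641i, -4.0000-3.4641i]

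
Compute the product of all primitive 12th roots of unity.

The primitive 12th roots of unity are ω_12^k for k coprime to 12: k ∈ {1, 5, 7, 11}
Their product equals the constant term of the cyclotomic polynomial Φ_12(x) up to sign.
For n ≥ 3, the product of all primitive nth roots of unity is 1. (For n=1 it is 1; for n=2 it is -1.)

1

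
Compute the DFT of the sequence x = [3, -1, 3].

X[k] = Σ(n=0 to 2) x[n] · ω_3^(nk)
where ω_3 = e^(-2πi/3)

Computing each X[k]:
X[0] = 5
X[1] = 2.0000+3.4641i
X[2] = 2.0000-3.4641i

X = [5, 2.0000+3.4641i, 2.0000-3.4641i]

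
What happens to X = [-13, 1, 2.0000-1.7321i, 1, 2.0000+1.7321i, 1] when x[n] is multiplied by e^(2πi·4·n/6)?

Modulation property: DFT(ω_6^(-4n)·x[n]) = X[(k-4) mod 6], so circularly shift X by 4 positions.

X[k-4] = [2.0000-1.7321i, 1, 2.0000+1.7321i, 1, -13, 1]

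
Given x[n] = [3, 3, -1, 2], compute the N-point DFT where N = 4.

X[k] = Σ(n=0 to 3) x[n] · ω_4^(nk)
where ω_4 = e^(-2πi/4)

Computing each X[k]:
X[0] = 7
X[1] = 4-1i
X[2] = -3
X[3] = 4+1i

X = [7, 4-1i, -3, 4+1i]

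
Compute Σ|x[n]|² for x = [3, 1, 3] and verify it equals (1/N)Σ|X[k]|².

Time domain:
Σ|x[n]|² = |3|² + |1|² + |3|² = 19.0000

Frequency domain:
(1/3)Σ|X[k]|² = (1/3)(|7|² + |1.0000+1.7321i|² + |1.0000-1.7321i|²) = (1/3)·57.0000 = 19.0000

Both sides agree, confirming Parseval's theorem.

Σ|x[n]|² = (1/N)Σ|X[k]|² = 19.0000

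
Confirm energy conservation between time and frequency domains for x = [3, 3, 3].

Time domain:
Σ|x[n]|² = |3|² + |3|² + |3|² = 27.0000

Frequency domain:
(1/3)Σ|X[k]|² = (1/3)(|9|² + |0|² + |0|²) = (1/3)·81.0000 = 27.0000

Both sides agree, confirming Parseval's theorem.

Σ|x[n]|² = (1/N)Σ|X[k]|² = 27.0000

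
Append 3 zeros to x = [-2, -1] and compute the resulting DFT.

Original 2-point DFT: [-3, -1]
Zero-padded 5-point DFT provides frequency interpolation.

DFT_5([x, 0, ...]) = [-3, -2.3090+0.9511i, -1.1910+0.5878i, -1.1910-0.5878i, -2.3090-0.9511i]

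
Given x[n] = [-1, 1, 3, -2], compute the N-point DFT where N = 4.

X[k] = Σ(n=0 to 3) x[n] · ω_4^(nk)
where ω_4 = e^(-2πi/4)

Computing each X[k]:
X[0] = 1
X[1] = -4-3i
X[2] = 3
X[3] = -4+3i

X = [1, -4-3i, 3, -4+3i]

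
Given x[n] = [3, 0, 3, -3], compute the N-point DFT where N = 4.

X[k] = Σ(n=0 to 3) x[n] · ω_4^(nk)
where ω_4 = e^(-2πi/4)

Computing each X[k]:
X[0] = 3
X[1] = -3i
X[2] = 9
X[3] = 3i

X = [3, -3i, 9, 3i]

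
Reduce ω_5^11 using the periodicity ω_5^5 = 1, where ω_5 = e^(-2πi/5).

Since ω_5^5 = 1, powers reduce modulo 5.
11 mod 5 = 1
So ω_5^11 = ω_5^1 = e^(-2πi·1/5)

ω_5^11 = ω_5^1 = 0.3090-0.9511i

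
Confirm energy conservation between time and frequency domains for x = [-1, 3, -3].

Time domain:
Σ|x[n]|² = |-1|² + |3|² + |-3|² = 19.0000

Frequency domain:
(1/3)Σ|X[k]|² = (1/3)(|-1|² + |-1.0000-5.1962i|² + |-1.0000+5.1962i|²) = (1/3)·57.0000 = 19.0000

Both sides agree, confirming Parseval's theorem.

Σ|x[n]|² = (1/N)Σ|X[k]|² = 19.0000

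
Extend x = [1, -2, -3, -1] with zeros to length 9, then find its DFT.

Original 4-point DFT: [-5, 4+1i, 1, 4-1i]
Zero-padded 9-point DFT provides frequency interpolation.

DFT_9([x, 0, ...]) = [-5, -0.5530+5.1060i, 3.9718+2.1297i, 2.5000-0.8660i, 1.0813-0.3783i, 1.0813+0.3783i, 2.5000+0.8660i, 3.9718-2.1297i, -0.5530-5.1060i]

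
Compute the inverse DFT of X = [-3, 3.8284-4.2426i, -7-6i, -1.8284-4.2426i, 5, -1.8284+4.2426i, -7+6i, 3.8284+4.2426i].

x[n] = (1/8) Σ(k=0 to 7) X[k] · e^(2πikn/8)

Computing each x[n]:
x[0] = -1
x[1] = 3
x[2] = 2
x[3] = -2
x[4] = -2
x[5] = -2
x[6] = 2
x[7] = -3

x = [-1, 3, 2, -2, -2, -2, 2, -3]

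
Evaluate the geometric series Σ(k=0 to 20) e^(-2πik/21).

Sum of all nth roots of unity equals 0 for n > 1 (geometric series with r ≠ 1).

0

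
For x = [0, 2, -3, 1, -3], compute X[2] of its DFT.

X[2] = Σ(n=0 to 4) x[n] · ω_5^(2n) where ω_5 = e^(-2πi/5)
= (0)·ω_5^0 + (2)·ω_5^2 + (-3)·ω_5^4 + (1)·ω_5^6 + (-3)·ω_5^8

X[2] = 0.1910-6.7432i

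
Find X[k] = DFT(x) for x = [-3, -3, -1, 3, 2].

X[k] = Σ(n=0 to 4) x[n] · ω_5^(nk)
where ω_5 = e^(-2πi/5)

Computing each X[k]:
X[0] = -2
X[1] = -4.9271+7.1064i
X[2] = -1.5729-0.8653i
X[3] = -1.5729+0.8653i
X[4] = -4.9271-7.1064i

X = [-2, -4.9271+7.1064i, -1.5729-0.8653i, -1.5729+0.8653i, -4.9271-7.1064i]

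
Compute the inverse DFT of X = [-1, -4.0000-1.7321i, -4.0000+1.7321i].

x[n] = (1/3) Σ(k=0 to 2) X[k] · e^(2πikn/3)

Computing each x[n]:
x[0] = -3
x[1] = 2
x[2] = 0

x = [-3, 2, 0]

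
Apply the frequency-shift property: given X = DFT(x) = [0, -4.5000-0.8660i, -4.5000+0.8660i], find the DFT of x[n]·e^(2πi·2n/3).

Modulation property: DFT(ω_3^(-2n)·x[n]) = X[(k-2) mod 3], so circularly shift X by 2 positions.

X[k-2] = [-4.5000-0.8660i, -4.5000+0.8660i, 0]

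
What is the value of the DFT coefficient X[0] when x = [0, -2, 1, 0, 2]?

X[0] = Σ(n=0 to 4) x[n] · ω_5^0 = Σ x[n]
= (0) + (-2) + (1) + (0) + (2)

X[0] = 1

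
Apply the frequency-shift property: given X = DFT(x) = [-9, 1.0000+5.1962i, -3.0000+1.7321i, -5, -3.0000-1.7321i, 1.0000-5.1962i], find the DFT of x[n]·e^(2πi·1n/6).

Modulation property: DFT(ω_6^(-1n)·x[n]) = X[(k-1) mod 6], so circularly shift X by 1 positions.

X[k-1] = [1.0000-5.1962i, -9, 1.0000+5.1962i, -3.0000+1.7321i, -5, -3.0000-1.7321i]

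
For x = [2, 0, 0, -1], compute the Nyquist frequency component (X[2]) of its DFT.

X[2] = Σ(n=0 to 3) x[n] · ω_4^(2n) where ω_4 = e^(-2πi/4)
= (2)·ω_4^0 + (0)·ω_4^2 + (0)·ω_4^4 + (-1)·ω_4^6

X[2] = 3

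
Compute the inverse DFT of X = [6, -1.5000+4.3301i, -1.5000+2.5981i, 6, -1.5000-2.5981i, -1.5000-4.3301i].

x[n] = (1/6) Σ(k=0 to 5) X[k] · e^(2πikn/6)

Computing each x[n]:
x[0] = 1
x[1] = -2
x[2] = 2
x[3] = 0
x[4] = 3
x[5] = 2

x = [1, -2, 2, 0, 3, 2]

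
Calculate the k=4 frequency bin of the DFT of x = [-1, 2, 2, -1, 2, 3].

X[4] = Σ(n=0 to 5) x[n] · ω_6^(4n) where ω_6 = e^(-2πi/6)
= (-1)·ω_6^0 + (2)·ω_6^4 + (2)·ω_6^8 + (-1)·ω_6^12 + (2)·ω_6^16 + (3)·ω_6^20

X[4] = -6.5000-0.8660i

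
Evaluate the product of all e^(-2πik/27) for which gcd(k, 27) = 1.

The primitive 27th roots of unity are ω_27^k for k coprime to 27: k ∈ {1, 2, 4, 5, 7, 8, 10, 11, 13, 14, 16, 17, 19, 20, 22, 23, 25, 26}
Their product equals the constant term of the cyclotomic polynomial Φ_27(x) up to sign.
For n ≥ 3, the product of all primitive nth roots of unity is 1. (For n=1 it is 1; for n=2 it is -1.)

1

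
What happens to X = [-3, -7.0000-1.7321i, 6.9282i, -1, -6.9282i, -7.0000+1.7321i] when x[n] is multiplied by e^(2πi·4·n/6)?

Modulation property: DFT(ω_6^(-4n)·x[n]) = X[(k-4) mod 6], so circularly shift X by 4 positions.

X[k-4] = [6.9282i, -1, -6.9282i, -7.0000+1.7321i, -3, -7.0000-1.7321i]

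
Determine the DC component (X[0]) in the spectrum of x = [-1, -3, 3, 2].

X[0] = Σ(n=0 to 3) x[n] · ω_4^0 = Σ x[n]
= (-1) + (-3) + (3) + (2)

X[0] = 1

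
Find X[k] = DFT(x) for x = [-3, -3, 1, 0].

X[k] = Σ(n=0 to 3) x[n] · ω_4^(nk)
where ω_4 = e^(-2πi/4)

Computing each X[k]:
X[0] = -5
X[1] = -4+3i
X[2] = 1
X[3] = -4-3i

X = [-5, -4+3i, 1, -4-3i]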